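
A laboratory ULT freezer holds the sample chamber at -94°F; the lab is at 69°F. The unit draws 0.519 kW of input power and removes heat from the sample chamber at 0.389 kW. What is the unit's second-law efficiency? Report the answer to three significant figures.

0.334

COP_actual = Q̇_C/Ẇ = 0.3890/0.5190 = 0.7495.
In absolute terms T_C = 203.15 K and T_H = 293.71 K, so ΔT = 90.56 K.
COP_Carnot = T_C/ΔT = 203.15/90.56 = 2.243.
η_II = COP_actual/COP_Carnot = 0.7495/2.243 = 0.3341.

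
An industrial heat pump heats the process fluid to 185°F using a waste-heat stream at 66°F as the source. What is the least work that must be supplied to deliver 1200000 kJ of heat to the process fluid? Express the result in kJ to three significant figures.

222000 kJ

In absolute terms T_C = 292.04 K and T_H = 358.15 K, so ΔT = 66.11 K.
The reversible limit is COP_HP = T_H/ΔT = 5.417, so W_min = Q_H/COP = Q_H·ΔT/T_H.
W_min = 1200000 × 66.11/358.15 = 221500 kJ.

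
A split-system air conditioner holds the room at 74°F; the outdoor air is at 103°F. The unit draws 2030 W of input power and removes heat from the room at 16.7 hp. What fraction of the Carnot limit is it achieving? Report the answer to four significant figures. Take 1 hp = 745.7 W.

0.3334

Converting, Q̇_C = 16.70 hp = 12450 W, so COP_actual = Q̇_C/Ẇ = 12450/2030 = 6.135.
In absolute terms T_C = 296.48 K and T_H = 312.59 K, so ΔT = 16.11 K.
COP_Carnot = T_C/ΔT = 296.48/16.11 = 18.40.
η_II = COP_actual/COP_Carnot = 6.135/18.40 = 0.3334.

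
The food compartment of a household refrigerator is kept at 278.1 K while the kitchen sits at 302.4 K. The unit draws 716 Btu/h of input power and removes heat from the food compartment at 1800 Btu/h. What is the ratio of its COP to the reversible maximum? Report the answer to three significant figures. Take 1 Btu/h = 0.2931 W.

0.220

COP_actual = Q̇_C/Ẇ = 1800/716.0 = 2.514.
The reservoir spacing is ΔT = 302.4 − 278.1 = 24.30 K.
COP_Carnot = T_C/ΔT = 278.10/24.30 = 11.44.
η_II = COP_actual/COP_Carnot = 2.514/11.44 = 0.2197.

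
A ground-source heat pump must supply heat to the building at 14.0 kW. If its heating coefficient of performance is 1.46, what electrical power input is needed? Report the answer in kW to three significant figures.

9.59 kW

Ẇ = Q̇_H/COP_HP = 14.00/1.46 = 9.589 kW.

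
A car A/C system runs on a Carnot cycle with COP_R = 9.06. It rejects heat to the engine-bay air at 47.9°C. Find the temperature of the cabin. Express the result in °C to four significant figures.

15.99 °C

For a Carnot refrigerator COP_R = T_C/(T_H − T_C), so T_C = COP·T_H/(1 + COP).
With T_H = 321.05 K, T_C = 9.06 × 321.05/10.06 = 289.14 K.
Converting, 289.14 K = 15.99°C.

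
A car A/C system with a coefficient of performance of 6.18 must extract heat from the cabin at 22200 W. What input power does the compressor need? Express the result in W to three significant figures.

Ẇ = Q̇_C/COP = 22200/6.18 = 3592 W.

3590 W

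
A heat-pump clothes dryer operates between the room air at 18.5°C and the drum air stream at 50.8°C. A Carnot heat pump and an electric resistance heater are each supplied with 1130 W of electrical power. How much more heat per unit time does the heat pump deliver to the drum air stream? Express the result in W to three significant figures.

In absolute terms T_C = 291.65 K and T_H = 323.95 K, so ΔT = 32.30 K.
COP_Carnot = T_H/ΔT = 323.95/32.30 = 10.03.
The heat pump delivers Q̇_H = COP × Ẇ = 11330 W; the resistance heater delivers Ẇ = 1130 W.
Extra = (COP − 1)·Ẇ = 10200 W.

10200 W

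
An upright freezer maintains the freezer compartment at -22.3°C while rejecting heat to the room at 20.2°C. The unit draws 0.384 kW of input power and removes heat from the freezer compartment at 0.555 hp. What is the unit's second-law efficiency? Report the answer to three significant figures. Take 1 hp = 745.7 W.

Converting, Q̇_C = 0.5550 hp = 0.4139 kW, so COP_actual = Q̇_C/Ẇ = 0.4139/0.3840 = 1.078.
In absolute terms T_C = 250.85 K and T_H = 293.35 K, so ΔT = 42.50 K.
COP_Carnot = T_C/ΔT = 250.85/42.50 = 5.902.
η_II = COP_actual/COP_Carnot = 1.078/5.902 = 0.1826.

0.183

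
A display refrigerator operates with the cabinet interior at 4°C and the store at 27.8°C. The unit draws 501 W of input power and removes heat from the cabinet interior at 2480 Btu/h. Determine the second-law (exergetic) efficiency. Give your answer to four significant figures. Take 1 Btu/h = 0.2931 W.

0.1246

Converting, Q̇_C = 2480 Btu/h = 726.9 W, so COP_actual = Q̇_C/Ẇ = 726.9/501.0 = 1.451.
In absolute terms T_C = 277.15 K and T_H = 300.95 K, so ΔT = 23.80 K.
COP_Carnot = T_C/ΔT = 277.15/23.80 = 11.64.
η_II = COP_actual/COP_Carnot = 1.451/11.64 = 0.1246.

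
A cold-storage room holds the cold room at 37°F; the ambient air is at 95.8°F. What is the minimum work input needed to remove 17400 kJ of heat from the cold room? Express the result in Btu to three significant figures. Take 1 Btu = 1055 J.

1950 Btu

In absolute terms T_C = 275.93 K and T_H = 308.59 K, so ΔT = 32.67 K.
The reversible limit is COP_R = T_C/ΔT = 8.447, so W_min = Q_C/COP = Q_C·ΔT/T_C.
W_min = 17400 × 32.67/275.93 = 2060 kJ = 1953 Btu.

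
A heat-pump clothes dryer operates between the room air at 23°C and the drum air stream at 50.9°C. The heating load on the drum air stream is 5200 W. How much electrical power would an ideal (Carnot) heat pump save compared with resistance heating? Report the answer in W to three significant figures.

4750 W

In absolute terms T_C = 296.15 K and T_H = 324.05 K, so ΔT = 27.90 K.
COP_Carnot = T_H/ΔT = 324.05/27.90 = 11.61.
Resistance heating needs Ẇ_res = Q̇_H = 5200 W; the reversible heat pump needs only Ẇ_hp = Q̇_H/COP = 447.7 W.
Saving = 5200 − 447.7 = 4752 W.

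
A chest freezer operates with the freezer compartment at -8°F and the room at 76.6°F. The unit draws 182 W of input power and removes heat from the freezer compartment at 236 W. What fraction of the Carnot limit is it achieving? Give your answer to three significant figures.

0.243

COP_actual = Q̇_C/Ẇ = 236.0/182.0 = 1.297.
In absolute terms T_C = 250.93 K and T_H = 297.93 K, so ΔT = 47.00 K.
COP_Carnot = T_C/ΔT = 250.93/47.00 = 5.339.
η_II = COP_actual/COP_Carnot = 1.297/5.339 = 0.2429.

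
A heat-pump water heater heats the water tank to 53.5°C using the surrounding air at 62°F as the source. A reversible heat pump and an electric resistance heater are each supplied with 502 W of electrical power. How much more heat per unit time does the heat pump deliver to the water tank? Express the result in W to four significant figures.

3950 W

In absolute terms T_C = 289.82 K and T_H = 326.65 K, so ΔT = 36.83 K.
COP_Carnot = T_H/ΔT = 326.65/36.83 = 8.868.
The heat pump delivers Q̇_H = COP × Ẇ = 4452 W; the resistance heater delivers Ẇ = 502.0 W.
Extra = (COP − 1)·Ẇ = 3950 W.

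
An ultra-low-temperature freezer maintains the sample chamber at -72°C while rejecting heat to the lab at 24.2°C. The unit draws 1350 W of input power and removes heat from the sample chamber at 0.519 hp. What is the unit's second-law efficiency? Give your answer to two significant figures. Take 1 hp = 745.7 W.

0.14

Converting, Q̇_C = 0.5190 hp = 387.0 W, so COP_actual = Q̇_C/Ẇ = 387.0/1350 = 0.2867.
In absolute terms T_C = 201.15 K and T_H = 297.35 K, so ΔT = 96.20 K.
COP_Carnot = T_C/ΔT = 201.15/96.20 = 2.091.
η_II = COP_actual/COP_Carnot = 0.2867/2.091 = 0.1371.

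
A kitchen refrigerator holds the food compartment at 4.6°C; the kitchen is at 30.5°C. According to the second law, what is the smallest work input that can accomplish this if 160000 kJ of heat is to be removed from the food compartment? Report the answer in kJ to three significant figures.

14900 kJ

In absolute terms T_C = 277.75 K and T_H = 303.65 K, so ΔT = 25.90 K.
The reversible limit is COP_R = T_C/ΔT = 10.72, so W_min = Q_C/COP = Q_C·ΔT/T_C.
W_min = 160000 × 25.90/277.75 = 14920 kJ.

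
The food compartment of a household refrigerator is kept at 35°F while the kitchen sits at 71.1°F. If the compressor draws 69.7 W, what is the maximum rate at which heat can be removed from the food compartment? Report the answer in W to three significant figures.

955 W

In absolute terms T_C = 274.82 K and T_H = 294.87 K, so ΔT = 20.06 K.
COP_Carnot = T_C/ΔT = 274.82/20.06 = 13.70.
Q̇_max = COP_Carnot × Ẇ = 13.70 × 69.70 W = 955.1 W.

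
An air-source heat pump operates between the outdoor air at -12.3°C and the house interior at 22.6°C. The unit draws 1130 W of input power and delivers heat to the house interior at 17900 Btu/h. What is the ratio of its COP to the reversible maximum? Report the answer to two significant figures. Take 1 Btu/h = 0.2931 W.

Converting, Q̇_H = 17900 Btu/h = 5246 W, so COP_actual = Q̇_H/Ẇ = 5246/1130 = 4.643.
In absolute terms T_C = 260.85 K and T_H = 295.75 K, so ΔT = 34.90 K.
COP_Carnot = T_H/ΔT = 295.75/34.90 = 8.474.
η_II = COP_actual/COP_Carnot = 4.643/8.474 = 0.5479.

0.55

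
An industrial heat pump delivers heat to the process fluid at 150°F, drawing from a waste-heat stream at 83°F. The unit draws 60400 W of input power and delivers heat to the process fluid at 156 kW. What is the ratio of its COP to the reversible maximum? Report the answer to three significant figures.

Converting, Q̇_H = 156.0 kW = 156000 W, so COP_actual = Q̇_H/Ẇ = 156000/60400 = 2.583.
In absolute terms T_C = 301.48 K and T_H = 338.71 K, so ΔT = 37.22 K.
COP_Carnot = T_H/ΔT = 338.71/37.22 = 9.100.
η_II = COP_actual/COP_Carnot = 2.583/9.100 = 0.2838.

0.284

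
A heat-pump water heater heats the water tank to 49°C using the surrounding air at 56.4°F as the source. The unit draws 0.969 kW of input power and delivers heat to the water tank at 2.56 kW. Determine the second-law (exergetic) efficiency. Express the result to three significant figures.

0.291

COP_actual = Q̇_H/Ẇ = 2.560/0.9690 = 2.642.
In absolute terms T_C = 286.71 K and T_H = 322.15 K, so ΔT = 35.44 K.
COP_Carnot = T_H/ΔT = 322.15/35.44 = 9.089.
η_II = COP_actual/COP_Carnot = 2.642/9.089 = 0.2907.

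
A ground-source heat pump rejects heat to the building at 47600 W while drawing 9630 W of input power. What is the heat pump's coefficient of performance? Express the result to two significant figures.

The first law gives Q̇_H = Q̇_C + Ẇ, so the three rates are Q̇_C = 37970, Q̇_H = 47600, Ẇ = 9630 W.
COP_HP = Q̇_H/Ẇ = 47600/9630 = 4.943.

4.9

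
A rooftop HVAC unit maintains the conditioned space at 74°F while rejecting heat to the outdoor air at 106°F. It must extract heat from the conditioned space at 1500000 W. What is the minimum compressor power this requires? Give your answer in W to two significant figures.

90000 W

In absolute terms T_C = 296.48 K and T_H = 314.26 K, so ΔT = 17.78 K.
COP_Carnot = T_C/ΔT = 296.48/17.78 = 16.68.
Ẇ_min = Q̇/COP_Carnot = 1500000/16.68 = 89940 W.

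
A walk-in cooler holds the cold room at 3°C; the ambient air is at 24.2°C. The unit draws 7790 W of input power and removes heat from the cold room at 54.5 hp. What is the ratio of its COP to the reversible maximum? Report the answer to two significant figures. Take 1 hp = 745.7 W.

Converting, Q̇_C = 54.50 hp = 40640 W, so COP_actual = Q̇_C/Ẇ = 40640/7790 = 5.217.
In absolute terms T_C = 276.15 K and T_H = 297.35 K, so ΔT = 21.20 K.
COP_Carnot = T_C/ΔT = 276.15/21.20 = 13.03.
η_II = COP_actual/COP_Carnot = 5.217/13.03 = 0.4005.

0.40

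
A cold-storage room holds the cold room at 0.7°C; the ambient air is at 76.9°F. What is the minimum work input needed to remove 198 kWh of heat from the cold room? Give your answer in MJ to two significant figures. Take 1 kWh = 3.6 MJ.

63 MJ

In absolute terms T_C = 273.85 K and T_H = 298.09 K, so ΔT = 24.24 K.
The reversible limit is COP_R = T_C/ΔT = 11.30, so W_min = Q_C/COP = Q_C·ΔT/T_C.
W_min = 198.0 × 24.24/273.85 = 17.53 kWh = 63.11 MJ.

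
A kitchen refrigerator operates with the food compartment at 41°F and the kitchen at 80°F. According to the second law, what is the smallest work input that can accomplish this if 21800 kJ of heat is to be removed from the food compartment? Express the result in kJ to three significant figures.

In absolute terms T_C = 278.15 K and T_H = 299.82 K, so ΔT = 21.67 K.
The reversible limit is COP_R = T_C/ΔT = 12.84, so W_min = Q_C/COP = Q_C·ΔT/T_C.
W_min = 21800 × 21.67/278.15 = 1698 kJ.

1700 kJ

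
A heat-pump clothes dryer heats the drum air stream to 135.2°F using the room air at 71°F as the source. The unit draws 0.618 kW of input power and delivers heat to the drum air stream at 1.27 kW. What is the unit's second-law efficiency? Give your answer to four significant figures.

0.2218

COP_actual = Q̇_H/Ẇ = 1.270/0.6180 = 2.055.
In absolute terms T_C = 294.82 K and T_H = 330.48 K, so ΔT = 35.67 K.
COP_Carnot = T_H/ΔT = 330.48/35.67 = 9.266.
η_II = COP_actual/COP_Carnot = 2.055/9.266 = 0.2218.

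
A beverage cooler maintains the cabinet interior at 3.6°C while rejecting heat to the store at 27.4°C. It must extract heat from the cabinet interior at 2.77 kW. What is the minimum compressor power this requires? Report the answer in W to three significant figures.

In absolute terms T_C = 276.75 K and T_H = 300.55 K, so ΔT = 23.80 K.
COP_Carnot = T_C/ΔT = 276.75/23.80 = 11.63.
Ẇ_min = Q̇/COP_Carnot = 2.770/11.63 = 0.2382 kW = 238.2 W.

238 W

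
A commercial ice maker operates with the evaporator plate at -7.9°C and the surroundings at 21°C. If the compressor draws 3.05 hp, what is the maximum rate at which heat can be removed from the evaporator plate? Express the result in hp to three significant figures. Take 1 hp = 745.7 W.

In absolute terms T_C = 265.25 K and T_H = 294.15 K, so ΔT = 28.90 K.
COP_Carnot = T_C/ΔT = 265.25/28.90 = 9.178.
Q̇_max = COP_Carnot × Ẇ = 9.178 × 3.050 hp = 27.99 hp.

28.0 hp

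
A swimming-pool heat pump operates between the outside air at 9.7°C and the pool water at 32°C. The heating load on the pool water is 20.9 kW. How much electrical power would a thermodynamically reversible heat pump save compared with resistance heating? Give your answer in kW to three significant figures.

19.4 kW

In absolute terms T_C = 282.85 K and T_H = 305.15 K, so ΔT = 22.30 K.
COP_Carnot = T_H/ΔT = 305.15/22.30 = 13.68.
Resistance heating needs Ẇ_res = Q̇_H = 20.90 kW; the reversible heat pump needs only Ẇ_hp = Q̇_H/COP = 1.527 kW.
Saving = 20.90 − 1.527 = 19.37 kW.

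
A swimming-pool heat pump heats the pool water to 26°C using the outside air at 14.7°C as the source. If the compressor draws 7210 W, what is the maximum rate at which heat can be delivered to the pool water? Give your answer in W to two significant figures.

190000 W

In absolute terms T_C = 287.85 K and T_H = 299.15 K, so ΔT = 11.30 K.
COP_Carnot = T_H/ΔT = 299.15/11.30 = 26.47.
Q̇_max = COP_Carnot × Ẇ = 26.47 × 7210 W = 190900 W.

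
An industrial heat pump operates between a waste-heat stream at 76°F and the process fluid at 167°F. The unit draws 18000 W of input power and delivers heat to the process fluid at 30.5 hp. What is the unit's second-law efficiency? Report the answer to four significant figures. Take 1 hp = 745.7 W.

0.1835

Converting, Q̇_H = 30.50 hp = 22740 W, so COP_actual = Q̇_H/Ẇ = 22740/18000 = 1.264.
In absolute terms T_C = 297.59 K and T_H = 348.15 K, so ΔT = 50.56 K.
COP_Carnot = T_H/ΔT = 348.15/50.56 = 6.886.
η_II = COP_actual/COP_Carnot = 1.264/6.886 = 0.1835.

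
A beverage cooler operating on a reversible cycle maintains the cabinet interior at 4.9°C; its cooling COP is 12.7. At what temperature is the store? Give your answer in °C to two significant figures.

27 °C

COP_R = T_C/(T_H − T_C) gives T_H − T_C = T_C/COP.
With T_C = 278.05 K, T_H = 278.05 × (1 + 1/12.7) = 299.94 K.
Converting, 299.94 K = 26.79°C.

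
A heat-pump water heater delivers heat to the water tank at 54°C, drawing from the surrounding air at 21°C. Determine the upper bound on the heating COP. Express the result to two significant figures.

9.9

In absolute terms T_C = 294.15 K and T_H = 327.15 K, so ΔT = 33.00 K.
For a reversible cycle, COP_Carnot = T_H/ΔT = 327.15/33.00 = 9.914.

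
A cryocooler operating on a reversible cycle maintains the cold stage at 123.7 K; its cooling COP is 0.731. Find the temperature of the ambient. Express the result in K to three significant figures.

COP_R = T_C/(T_H − T_C) gives T_H − T_C = T_C/COP.
With T_C = 123.70 K, T_H = 123.70 × (1 + 1/0.731) = 292.92 K.

293 K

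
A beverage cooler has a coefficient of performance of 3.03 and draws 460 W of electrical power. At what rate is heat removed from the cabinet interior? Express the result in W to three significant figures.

1390 W

Q̇_C = COP × Ẇ = 3.03 × 460.0 = 1394 W.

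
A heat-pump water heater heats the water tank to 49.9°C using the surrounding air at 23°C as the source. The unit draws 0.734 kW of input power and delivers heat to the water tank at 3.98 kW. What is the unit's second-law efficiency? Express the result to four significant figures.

COP_actual = Q̇_H/Ẇ = 3.980/0.7340 = 5.422.
In absolute terms T_C = 296.15 K and T_H = 323.05 K, so ΔT = 26.90 K.
COP_Carnot = T_H/ΔT = 323.05/26.90 = 12.01.
η_II = COP_actual/COP_Carnot = 5.422/12.01 = 0.4515.

0.4515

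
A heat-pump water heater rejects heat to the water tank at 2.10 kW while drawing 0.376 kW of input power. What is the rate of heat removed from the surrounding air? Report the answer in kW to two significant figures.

For a cyclic device the first law requires Q̇_H = Q̇_C + Ẇ.
Q̇_C = Q̇_H − Ẇ = 1.724 kW.

1.7 kW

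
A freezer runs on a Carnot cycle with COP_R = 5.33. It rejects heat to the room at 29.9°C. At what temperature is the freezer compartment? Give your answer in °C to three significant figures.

-18.0 °C

For a Carnot refrigerator COP_R = T_C/(T_H − T_C), so T_C = COP·T_H/(1 + COP).
With T_H = 303.05 K, T_C = 5.33 × 303.05/6.330 = 255.17 K.
Converting, 255.17 K = -17.98°C.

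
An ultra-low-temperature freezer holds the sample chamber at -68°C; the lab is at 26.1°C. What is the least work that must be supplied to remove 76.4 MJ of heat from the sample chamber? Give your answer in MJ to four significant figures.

35.04 MJ

In absolute terms T_C = 205.15 K and T_H = 299.25 K, so ΔT = 94.10 K.
The reversible limit is COP_R = T_C/ΔT = 2.180, so W_min = Q_C/COP = Q_C·ΔT/T_C.
W_min = 76.40 × 94.10/205.15 = 35.04 MJ.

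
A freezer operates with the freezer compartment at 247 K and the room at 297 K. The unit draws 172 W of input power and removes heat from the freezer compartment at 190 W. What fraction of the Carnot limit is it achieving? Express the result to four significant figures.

COP_actual = Q̇_C/Ẇ = 190.0/172.0 = 1.105.
The reservoir spacing is ΔT = 297 − 247 = 50.00 K.
COP_Carnot = T_C/ΔT = 247.00/50.00 = 4.940.
η_II = COP_actual/COP_Carnot = 1.105/4.940 = 0.2236.

0.2236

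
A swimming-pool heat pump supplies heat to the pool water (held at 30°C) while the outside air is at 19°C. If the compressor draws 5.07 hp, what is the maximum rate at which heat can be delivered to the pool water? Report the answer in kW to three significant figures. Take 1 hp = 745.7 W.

104 kW

In absolute terms T_C = 292.15 K and T_H = 303.15 K, so ΔT = 11.00 K.
COP_Carnot = T_H/ΔT = 303.15/11.00 = 27.56.
Q̇_max = COP_Carnot × Ẇ = 27.56 × 5.070 hp = 139.7 hp = 104.2 kW.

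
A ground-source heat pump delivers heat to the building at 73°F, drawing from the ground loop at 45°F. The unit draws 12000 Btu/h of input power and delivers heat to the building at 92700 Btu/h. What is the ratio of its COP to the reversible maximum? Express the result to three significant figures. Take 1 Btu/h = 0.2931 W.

0.406

COP_actual = Q̇_H/Ẇ = 92700/12000 = 7.725.
In absolute terms T_C = 280.37 K and T_H = 295.93 K, so ΔT = 15.56 K.
COP_Carnot = T_H/ΔT = 295.93/15.56 = 19.02.
η_II = COP_actual/COP_Carnot = 7.725/19.02 = 0.4061.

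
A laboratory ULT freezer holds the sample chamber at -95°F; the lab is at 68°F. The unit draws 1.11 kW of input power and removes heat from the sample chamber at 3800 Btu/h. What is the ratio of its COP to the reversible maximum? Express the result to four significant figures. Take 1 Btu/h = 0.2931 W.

0.4485

Converting, Q̇_C = 3800 Btu/h = 1.114 kW, so COP_actual = Q̇_C/Ẇ = 1.114/1.110 = 1.003.
In absolute terms T_C = 202.59 K and T_H = 293.15 K, so ΔT = 90.56 K.
COP_Carnot = T_C/ΔT = 202.59/90.56 = 2.237.
η_II = COP_actual/COP_Carnot = 1.003/2.237 = 0.4485.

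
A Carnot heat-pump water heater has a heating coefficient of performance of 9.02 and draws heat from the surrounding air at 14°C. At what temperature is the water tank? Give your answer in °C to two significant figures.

COP_HP = T_H/(T_H − T_C) rearranges to T_H = COP·T_C/(COP − 1).
With T_C = 287.15 K, T_H = 9.02 × 287.15/8.020 = 322.95 K.
Converting, 322.95 K = 49.80°C.

50 °C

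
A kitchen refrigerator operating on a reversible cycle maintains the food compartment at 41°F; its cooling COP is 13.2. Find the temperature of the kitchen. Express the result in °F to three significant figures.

COP_R = T_C/(T_H − T_C) gives T_H − T_C = T_C/COP.
With T_C = 278.15 K, T_H = 278.15 × (1 + 1/13.2) = 299.22 K.
Converting, 299.22 K = 78.93°F.

78.9 °F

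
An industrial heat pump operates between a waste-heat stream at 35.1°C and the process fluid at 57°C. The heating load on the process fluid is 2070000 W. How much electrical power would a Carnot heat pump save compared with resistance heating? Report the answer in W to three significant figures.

In absolute terms T_C = 308.25 K and T_H = 330.15 K, so ΔT = 21.90 K.
COP_Carnot = T_H/ΔT = 330.15/21.90 = 15.08.
Resistance heating needs Ẇ_res = Q̇_H = 2070000 W; the reversible heat pump needs only Ẇ_hp = Q̇_H/COP = 137300 W.
Saving = 2070000 − 137300 = 1933000 W.

1930000 W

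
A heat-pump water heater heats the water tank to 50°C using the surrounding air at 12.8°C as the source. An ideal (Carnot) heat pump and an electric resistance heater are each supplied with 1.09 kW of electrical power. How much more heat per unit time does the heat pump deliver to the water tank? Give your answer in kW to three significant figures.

In absolute terms T_C = 285.95 K and T_H = 323.15 K, so ΔT = 37.20 K.
COP_Carnot = T_H/ΔT = 323.15/37.20 = 8.687.
The heat pump delivers Q̇_H = COP × Ẇ = 9.469 kW; the resistance heater delivers Ẇ = 1.090 kW.
Extra = (COP − 1)·Ẇ = 8.379 kW.

8.38 kW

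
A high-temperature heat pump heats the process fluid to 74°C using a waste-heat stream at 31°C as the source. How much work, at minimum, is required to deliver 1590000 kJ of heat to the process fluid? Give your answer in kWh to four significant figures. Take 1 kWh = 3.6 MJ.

In absolute terms T_C = 304.15 K and T_H = 347.15 K, so ΔT = 43.00 K.
The reversible limit is COP_HP = T_H/ΔT = 8.073, so W_min = Q_H/COP = Q_H·ΔT/T_H.
W_min = 1590000 × 43.00/347.15 = 196900 kJ = 54.71 kWh.

54.71 kWh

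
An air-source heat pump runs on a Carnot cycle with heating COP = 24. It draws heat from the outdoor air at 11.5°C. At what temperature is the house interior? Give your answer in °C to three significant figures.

COP_HP = T_H/(T_H − T_C) rearranges to T_H = COP·T_C/(COP − 1).
With T_C = 284.65 K, T_H = 24 × 284.65/23.00 = 297.03 K.
Converting, 297.03 K = 23.88°C.

23.9 °C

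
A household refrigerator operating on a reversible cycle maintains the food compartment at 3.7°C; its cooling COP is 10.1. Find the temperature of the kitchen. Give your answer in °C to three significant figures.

31.1 °C

COP_R = T_C/(T_H − T_C) gives T_H − T_C = T_C/COP.
With T_C = 276.85 K, T_H = 276.85 × (1 + 1/10.1) = 304.26 K.
Converting, 304.26 K = 31.11°C.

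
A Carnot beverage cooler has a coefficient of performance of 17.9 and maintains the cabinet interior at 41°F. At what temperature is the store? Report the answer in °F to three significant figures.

69.0 °F

COP_R = T_C/(T_H − T_C) gives T_H − T_C = T_C/COP.
With T_C = 278.15 K, T_H = 278.15 × (1 + 1/17.9) = 293.69 K.
Converting, 293.69 K = 68.97°F.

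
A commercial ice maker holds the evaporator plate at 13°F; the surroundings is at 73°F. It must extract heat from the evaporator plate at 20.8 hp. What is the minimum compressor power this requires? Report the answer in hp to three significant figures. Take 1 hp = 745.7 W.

In absolute terms T_C = 262.59 K and T_H = 295.93 K, so ΔT = 33.33 K.
COP_Carnot = T_C/ΔT = 262.59/33.33 = 7.878.
Ẇ_min = Q̇/COP_Carnot = 20.80/7.878 = 2.640 hp.

2.64 hp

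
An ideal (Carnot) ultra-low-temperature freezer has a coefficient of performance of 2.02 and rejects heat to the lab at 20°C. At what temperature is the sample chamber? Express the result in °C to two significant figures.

For a Carnot refrigerator COP_R = T_C/(T_H − T_C), so T_C = COP·T_H/(1 + COP).
With T_H = 293.15 K, T_C = 2.02 × 293.15/3.020 = 196.08 K.
Converting, 196.08 K = -77.07°C.

-77 °C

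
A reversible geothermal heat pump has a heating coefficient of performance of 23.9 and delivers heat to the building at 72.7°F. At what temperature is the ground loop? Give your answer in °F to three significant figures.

50.4 °F

COP_HP = T_H/(T_H − T_C) gives T_H − T_C = T_H/COP.
With T_H = 295.76 K, T_C = 295.76 × (1 − 1/23.9) = 283.39 K.
Converting, 283.39 K = 50.43°F.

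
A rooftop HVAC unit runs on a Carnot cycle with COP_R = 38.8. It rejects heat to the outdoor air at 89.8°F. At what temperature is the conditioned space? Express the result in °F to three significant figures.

76.0 °F

For a Carnot refrigerator COP_R = T_C/(T_H − T_C), so T_C = COP·T_H/(1 + COP).
With T_H = 305.26 K, T_C = 38.8 × 305.26/39.80 = 297.59 K.
Converting, 297.59 K = 75.99°F.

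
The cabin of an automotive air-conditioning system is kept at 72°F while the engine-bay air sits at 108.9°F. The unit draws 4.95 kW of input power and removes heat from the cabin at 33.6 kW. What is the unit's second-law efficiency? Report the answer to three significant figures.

COP_actual = Q̇_C/Ẇ = 33.60/4.950 = 6.788.
In absolute terms T_C = 295.37 K and T_H = 315.87 K, so ΔT = 20.50 K.
COP_Carnot = T_C/ΔT = 295.37/20.50 = 14.41.
η_II = COP_actual/COP_Carnot = 6.788/14.41 = 0.4711.

0.471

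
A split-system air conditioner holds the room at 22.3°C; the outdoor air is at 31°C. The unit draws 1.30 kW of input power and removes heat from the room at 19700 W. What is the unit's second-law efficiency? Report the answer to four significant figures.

0.4462

Converting, Q̇_C = 19700 W = 19.70 kW, so COP_actual = Q̇_C/Ẇ = 19.70/1.300 = 15.15.
In absolute terms T_C = 295.45 K and T_H = 304.15 K, so ΔT = 8.700 K.
COP_Carnot = T_C/ΔT = 295.45/8.700 = 33.96.
η_II = COP_actual/COP_Carnot = 15.15/33.96 = 0.4462.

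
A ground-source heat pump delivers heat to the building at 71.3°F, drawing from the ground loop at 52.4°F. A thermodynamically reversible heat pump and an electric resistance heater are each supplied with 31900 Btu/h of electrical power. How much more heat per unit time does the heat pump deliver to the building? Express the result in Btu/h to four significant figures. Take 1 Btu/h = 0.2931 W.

In absolute terms T_C = 284.48 K and T_H = 294.98 K, so ΔT = 10.50 K.
COP_Carnot = T_H/ΔT = 294.98/10.50 = 28.09.
The heat pump delivers Q̇_H = COP × Ẇ = 896200 Btu/h; the resistance heater delivers Ẇ = 31900 Btu/h.
Extra = (COP − 1)·Ẇ = 864300 Btu/h.

864300 Btu/h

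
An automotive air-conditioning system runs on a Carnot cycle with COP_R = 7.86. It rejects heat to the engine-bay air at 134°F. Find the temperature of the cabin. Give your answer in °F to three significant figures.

For a Carnot refrigerator COP_R = T_C/(T_H − T_C), so T_C = COP·T_H/(1 + COP).
With T_H = 329.82 K, T_C = 7.86 × 329.82/8.860 = 292.59 K.
Converting, 292.59 K = 66.99°F.

67.0 °F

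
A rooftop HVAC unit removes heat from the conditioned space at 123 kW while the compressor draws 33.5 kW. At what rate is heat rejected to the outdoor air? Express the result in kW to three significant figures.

For a cyclic device the first law requires Q̇_H = Q̇_C + Ẇ.
Q̇_H = Q̇_C + Ẇ = 156.5 kW.

157 kW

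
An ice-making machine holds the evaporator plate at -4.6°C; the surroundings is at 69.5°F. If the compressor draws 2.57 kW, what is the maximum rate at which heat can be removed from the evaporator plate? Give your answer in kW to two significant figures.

27 kW

In absolute terms T_C = 268.55 K and T_H = 293.98 K, so ΔT = 25.43 K.
COP_Carnot = T_C/ΔT = 268.55/25.43 = 10.56.
Q̇_max = COP_Carnot × Ẇ = 10.56 × 2.570 kW = 27.14 kW.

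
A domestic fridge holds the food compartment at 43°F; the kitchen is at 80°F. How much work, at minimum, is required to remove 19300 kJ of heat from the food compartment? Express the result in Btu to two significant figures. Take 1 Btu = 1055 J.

1300 Btu

In absolute terms T_C = 279.26 K and T_H = 299.82 K, so ΔT = 20.56 K.
The reversible limit is COP_R = T_C/ΔT = 13.59, so W_min = Q_C/COP = Q_C·ΔT/T_C.
W_min = 19300 × 20.56/279.26 = 1421 kJ = 1347 Btu.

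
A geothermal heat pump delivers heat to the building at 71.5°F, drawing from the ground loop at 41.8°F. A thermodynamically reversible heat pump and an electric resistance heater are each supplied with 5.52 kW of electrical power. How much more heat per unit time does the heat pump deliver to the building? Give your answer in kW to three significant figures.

93.2 kW

In absolute terms T_C = 278.59 K and T_H = 295.09 K, so ΔT = 16.50 K.
COP_Carnot = T_H/ΔT = 295.09/16.50 = 17.88.
The heat pump delivers Q̇_H = COP × Ẇ = 98.72 kW; the resistance heater delivers Ẇ = 5.520 kW.
Extra = (COP − 1)·Ẇ = 93.20 kW.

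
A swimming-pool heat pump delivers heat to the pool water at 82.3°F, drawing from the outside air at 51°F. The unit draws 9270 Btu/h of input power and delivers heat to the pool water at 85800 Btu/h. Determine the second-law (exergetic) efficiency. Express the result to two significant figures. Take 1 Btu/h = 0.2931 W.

0.53

COP_actual = Q̇_H/Ẇ = 85800/9270 = 9.256.
In absolute terms T_C = 283.71 K and T_H = 301.09 K, so ΔT = 17.39 K.
COP_Carnot = T_H/ΔT = 301.09/17.39 = 17.32.
η_II = COP_actual/COP_Carnot = 9.256/17.32 = 0.5345.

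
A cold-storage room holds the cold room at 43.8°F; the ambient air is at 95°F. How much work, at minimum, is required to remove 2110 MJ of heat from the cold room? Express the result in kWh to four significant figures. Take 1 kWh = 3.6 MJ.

In absolute terms T_C = 279.71 K and T_H = 308.15 K, so ΔT = 28.44 K.
The reversible limit is COP_R = T_C/ΔT = 9.833, so W_min = Q_C/COP = Q_C·ΔT/T_C.
W_min = 2110 × 28.44/279.71 = 214.6 MJ = 59.60 kWh.

59.60 kWh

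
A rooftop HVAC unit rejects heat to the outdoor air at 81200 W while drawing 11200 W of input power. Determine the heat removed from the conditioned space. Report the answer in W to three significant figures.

70000 W

For a cyclic device the first law requires Q̇_H = Q̇_C + Ẇ.
Q̇_C = Q̇_H − Ẇ = 70000 W.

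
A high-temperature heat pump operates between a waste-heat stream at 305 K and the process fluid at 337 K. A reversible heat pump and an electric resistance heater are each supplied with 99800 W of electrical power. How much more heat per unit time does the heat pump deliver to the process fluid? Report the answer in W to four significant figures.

The reservoir spacing is ΔT = 337 − 305 = 32.00 K.
COP_Carnot = T_H/ΔT = 337.00/32.00 = 10.53.
The heat pump delivers Q̇_H = COP × Ẇ = 1051000 W; the resistance heater delivers Ẇ = 99800 W.
Extra = (COP − 1)·Ẇ = 951200 W.

951200 W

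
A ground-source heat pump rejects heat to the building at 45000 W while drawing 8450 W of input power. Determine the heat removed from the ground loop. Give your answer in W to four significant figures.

For a cyclic device the first law requires Q̇_H = Q̇_C + Ẇ.
Q̇_C = Q̇_H − Ẇ = 36550 W.

36550 W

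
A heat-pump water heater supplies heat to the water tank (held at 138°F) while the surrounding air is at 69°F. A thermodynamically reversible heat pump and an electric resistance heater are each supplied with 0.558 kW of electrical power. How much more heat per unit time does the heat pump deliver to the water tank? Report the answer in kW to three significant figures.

In absolute terms T_C = 293.71 K and T_H = 332.04 K, so ΔT = 38.33 K.
COP_Carnot = T_H/ΔT = 332.04/38.33 = 8.662.
The heat pump delivers Q̇_H = COP × Ẇ = 4.833 kW; the resistance heater delivers Ẇ = 0.5580 kW.
Extra = (COP − 1)·Ẇ = 4.275 kW.

4.28 kW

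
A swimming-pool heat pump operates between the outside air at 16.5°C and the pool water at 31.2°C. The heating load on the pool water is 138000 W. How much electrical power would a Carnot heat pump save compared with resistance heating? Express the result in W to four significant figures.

131300 W

In absolute terms T_C = 289.65 K and T_H = 304.35 K, so ΔT = 14.70 K.
COP_Carnot = T_H/ΔT = 304.35/14.70 = 20.70.
Resistance heating needs Ẇ_res = Q̇_H = 138000 W; the reversible heat pump needs only Ẇ_hp = Q̇_H/COP = 6665 W.
Saving = 138000 − 6665 = 131300 W.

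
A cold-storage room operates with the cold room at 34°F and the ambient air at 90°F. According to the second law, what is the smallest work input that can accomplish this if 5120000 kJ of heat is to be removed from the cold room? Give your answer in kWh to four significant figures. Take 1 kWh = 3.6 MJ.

In absolute terms T_C = 274.26 K and T_H = 305.37 K, so ΔT = 31.11 K.
The reversible limit is COP_R = T_C/ΔT = 8.816, so W_min = Q_C/COP = Q_C·ΔT/T_C.
W_min = 5120000 × 31.11/274.26 = 580800 kJ = 161.3 kWh.

161.3 kWh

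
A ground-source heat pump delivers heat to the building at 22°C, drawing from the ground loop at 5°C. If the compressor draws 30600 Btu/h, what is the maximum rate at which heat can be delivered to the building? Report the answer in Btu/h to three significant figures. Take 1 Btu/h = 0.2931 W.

In absolute terms T_C = 278.15 K and T_H = 295.15 K, so ΔT = 17.00 K.
COP_Carnot = T_H/ΔT = 295.15/17.00 = 17.36.
Q̇_max = COP_Carnot × Ẇ = 17.36 × 30600 Btu/h = 531300 Btu/h.

531000 Btu/h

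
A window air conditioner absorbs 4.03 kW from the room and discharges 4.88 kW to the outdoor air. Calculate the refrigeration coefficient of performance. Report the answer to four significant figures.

4.741

The first law gives Q̇_H = Q̇_C + Ẇ, so the three rates are Q̇_C = 4.030, Q̇_H = 4.880, Ẇ = 0.8500 kW.
COP_R = Q̇_C/Ẇ = 4.030/0.8500 = 4.741.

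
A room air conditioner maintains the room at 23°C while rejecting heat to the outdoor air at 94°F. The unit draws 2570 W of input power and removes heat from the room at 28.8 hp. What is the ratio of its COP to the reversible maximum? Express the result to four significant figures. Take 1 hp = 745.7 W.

0.3229

Converting, Q̇_C = 28.80 hp = 21480 W, so COP_actual = Q̇_C/Ẇ = 21480/2570 = 8.356.
In absolute terms T_C = 296.15 K and T_H = 307.59 K, so ΔT = 11.44 K.
COP_Carnot = T_C/ΔT = 296.15/11.44 = 25.88.
η_II = COP_actual/COP_Carnot = 8.356/25.88 = 0.3229.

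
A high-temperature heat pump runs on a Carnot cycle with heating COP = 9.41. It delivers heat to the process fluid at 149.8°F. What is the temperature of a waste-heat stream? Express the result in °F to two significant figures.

COP_HP = T_H/(T_H − T_C) gives T_H − T_C = T_H/COP.
With T_H = 338.59 K, T_C = 338.59 × (1 − 1/9.41) = 302.61 K.
Converting, 302.61 K = 85.03°F.

85 °F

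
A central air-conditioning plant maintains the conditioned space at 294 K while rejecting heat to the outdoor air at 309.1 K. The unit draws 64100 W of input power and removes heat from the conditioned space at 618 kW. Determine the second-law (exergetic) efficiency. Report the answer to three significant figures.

0.495

Converting, Q̇_C = 618.0 kW = 618000 W, so COP_actual = Q̇_C/Ẇ = 618000/64100 = 9.641.
The reservoir spacing is ΔT = 309.1 − 294 = 15.10 K.
COP_Carnot = T_C/ΔT = 294.00/15.10 = 19.47.
η_II = COP_actual/COP_Carnot = 9.641/19.47 = 0.4952.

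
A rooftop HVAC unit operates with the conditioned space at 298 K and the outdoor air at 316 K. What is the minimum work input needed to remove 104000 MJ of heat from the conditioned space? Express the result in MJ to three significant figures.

The reservoir spacing is ΔT = 316 − 298 = 18.00 K.
The reversible limit is COP_R = T_C/ΔT = 16.56, so W_min = Q_C/COP = Q_C·ΔT/T_C.
W_min = 104000 × 18.00/298.00 = 6282 MJ.

6280 MJ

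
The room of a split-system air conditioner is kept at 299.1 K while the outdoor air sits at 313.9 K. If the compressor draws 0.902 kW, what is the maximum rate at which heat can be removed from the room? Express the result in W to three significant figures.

The reservoir spacing is ΔT = 313.9 − 299.1 = 14.80 K.
COP_Carnot = T_C/ΔT = 299.10/14.80 = 20.21.
Q̇_max = COP_Carnot × Ẇ = 20.21 × 0.9020 kW = 18.23 kW = 18230 W.

18200 W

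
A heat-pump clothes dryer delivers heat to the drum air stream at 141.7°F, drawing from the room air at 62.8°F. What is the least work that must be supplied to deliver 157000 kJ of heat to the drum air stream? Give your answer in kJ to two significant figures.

21000 kJ

In absolute terms T_C = 290.26 K and T_H = 334.09 K, so ΔT = 43.83 K.
The reversible limit is COP_HP = T_H/ΔT = 7.622, so W_min = Q_H/COP = Q_H·ΔT/T_H.
W_min = 157000 × 43.83/334.09 = 20600 kJ.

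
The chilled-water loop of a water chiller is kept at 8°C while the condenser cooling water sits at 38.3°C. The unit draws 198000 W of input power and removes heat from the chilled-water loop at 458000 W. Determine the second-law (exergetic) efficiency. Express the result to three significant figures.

COP_actual = Q̇_C/Ẇ = 458000/198000 = 2.313.
In absolute terms T_C = 281.15 K and T_H = 311.45 K, so ΔT = 30.30 K.
COP_Carnot = T_C/ΔT = 281.15/30.30 = 9.279.
η_II = COP_actual/COP_Carnot = 2.313/9.279 = 0.2493.

0.249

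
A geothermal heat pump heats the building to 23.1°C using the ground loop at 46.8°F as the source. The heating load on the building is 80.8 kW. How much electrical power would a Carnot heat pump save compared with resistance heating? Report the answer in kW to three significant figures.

76.7 kW

In absolute terms T_C = 281.37 K and T_H = 296.25 K, so ΔT = 14.88 K.
COP_Carnot = T_H/ΔT = 296.25/14.88 = 19.91.
Resistance heating needs Ẇ_res = Q̇_H = 80.80 kW; the reversible heat pump needs only Ẇ_hp = Q̇_H/COP = 4.058 kW.
Saving = 80.80 − 4.058 = 76.74 kW.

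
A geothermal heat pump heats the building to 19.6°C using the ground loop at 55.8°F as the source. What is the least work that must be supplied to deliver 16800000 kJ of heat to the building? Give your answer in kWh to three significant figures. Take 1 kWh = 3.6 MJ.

In absolute terms T_C = 286.37 K and T_H = 292.75 K, so ΔT = 6.378 K.
The reversible limit is COP_HP = T_H/ΔT = 45.90, so W_min = Q_H/COP = Q_H·ΔT/T_H.
W_min = 16800000 × 6.378/292.75 = 366000 kJ = 101.7 kWh.

102 kWh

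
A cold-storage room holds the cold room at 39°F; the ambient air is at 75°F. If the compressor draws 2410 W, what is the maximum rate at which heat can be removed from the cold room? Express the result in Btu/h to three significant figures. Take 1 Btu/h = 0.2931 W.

In absolute terms T_C = 277.04 K and T_H = 297.04 K, so ΔT = 20.00 K.
COP_Carnot = T_C/ΔT = 277.04/20.00 = 13.85.
Q̇_max = COP_Carnot × Ẇ = 13.85 × 2410 W = 33380 W = 113900 Btu/h.

114000 Btu/h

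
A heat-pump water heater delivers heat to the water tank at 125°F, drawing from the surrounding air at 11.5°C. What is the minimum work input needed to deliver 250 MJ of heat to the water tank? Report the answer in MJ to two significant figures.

31 MJ

In absolute terms T_C = 284.65 K and T_H = 324.82 K, so ΔT = 40.17 K.
The reversible limit is COP_HP = T_H/ΔT = 8.087, so W_min = Q_H/COP = Q_H·ΔT/T_H.
W_min = 250.0 × 40.17/324.82 = 30.91 MJ.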